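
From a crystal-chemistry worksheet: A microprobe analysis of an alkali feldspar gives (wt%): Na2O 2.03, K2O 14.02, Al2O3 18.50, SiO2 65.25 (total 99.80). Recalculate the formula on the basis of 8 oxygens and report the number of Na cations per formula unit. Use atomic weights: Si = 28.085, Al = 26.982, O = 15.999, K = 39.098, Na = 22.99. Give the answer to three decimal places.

0.181 Na apfu

Na2O: 2.03/61.979 = 0.03275 mol → 0.06550 mol Na, 0.03275 mol O.
K2O: 14.02/94.195 = 0.14884 mol → 0.29768 mol K, 0.14884 mol O.
Al2O3: 18.50/101.961 = 0.18144 mol → 0.36288 mol Al, 0.54432 mol O.
SiO2: 65.25/60.083 = 1.08600 mol → 1.08600 mol Si, 2.17200 mol O.
Total oxygen = 2.89791 mol. Normalization factor = 8/2.89791 = 2.76061.
Na per 8 O = 0.06550 × 2.76061 = 0.181.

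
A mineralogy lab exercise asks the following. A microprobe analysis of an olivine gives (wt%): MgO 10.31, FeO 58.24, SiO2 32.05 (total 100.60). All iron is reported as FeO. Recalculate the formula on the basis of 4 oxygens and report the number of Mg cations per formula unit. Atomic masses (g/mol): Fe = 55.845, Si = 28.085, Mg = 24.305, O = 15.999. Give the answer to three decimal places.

0.480 Mg apfu

10.31 wt% MgO ÷ 40.304 g/mol = 0.25581 mol, giving 0.25581 Mg and 0.25581 O.
58.24 wt% FeO ÷ 71.844 g/mol = 0.81065 mol, giving 0.81065 Fe and 0.81065 O.
32.05 wt% SiO2 ÷ 60.083 g/mol = 0.53343 mol, giving 0.53343 Si and 1.06686 O.
Oxygen sums to 2.13332; scaling by 4/2.13332 = 1.87501 puts the formula on 4 O.
Mg: 0.25581 × 1.87501 = 0.480 atoms per formula unit.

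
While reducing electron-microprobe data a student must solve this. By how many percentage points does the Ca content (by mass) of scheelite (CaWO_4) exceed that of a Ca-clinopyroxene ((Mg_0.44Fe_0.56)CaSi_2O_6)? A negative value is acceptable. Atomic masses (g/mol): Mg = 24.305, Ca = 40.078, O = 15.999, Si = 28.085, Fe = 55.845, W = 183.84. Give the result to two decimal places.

Ca in CaWO_4: molar mass 287.914 g/mol; 1×40.078 = 40.078 g → 13.92 wt%.
Ca in (Mg_0.44Fe_0.56)CaSi_2O_6: molar mass 234.209 g/mol; 1×40.078 = 40.078 g → 17.11 wt%.
Difference = 13.92 − 17.11 = -3.19 percentage points.

-3.19 percentage points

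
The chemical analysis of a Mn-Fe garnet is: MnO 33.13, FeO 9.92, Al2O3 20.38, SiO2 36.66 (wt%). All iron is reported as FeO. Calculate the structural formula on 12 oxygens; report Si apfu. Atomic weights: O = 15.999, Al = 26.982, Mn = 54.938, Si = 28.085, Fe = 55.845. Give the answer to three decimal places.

MnO: 33.13/70.937 = 0.46703 mol → 0.46703 mol Mn, 0.46703 mol O.
FeO: 9.92/71.844 = 0.13808 mol → 0.13808 mol Fe, 0.13808 mol O.
Al2O3: 20.38/101.961 = 0.19988 mol → 0.39976 mol Al, 0.59964 mol O.
SiO2: 36.66/60.083 = 0.61016 mol → 0.61016 mol Si, 1.22032 mol O.
Total oxygen = 2.42507 mol. Normalization factor = 12/2.42507 = 4.94831.
Si per 12 O = 0.61016 × 4.94831 = 3.019.

3.019 Si apfu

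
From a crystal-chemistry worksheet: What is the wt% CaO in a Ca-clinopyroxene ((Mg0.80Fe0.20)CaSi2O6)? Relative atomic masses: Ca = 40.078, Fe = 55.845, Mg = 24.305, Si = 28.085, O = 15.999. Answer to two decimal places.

25.16 wt%

M((Mg0.80Fe0.20)CaSi2O6) = 222.855 g/mol; M(CaO) = 56.077 g/mol.
Moles CaO per formula unit = 1 Ca ÷ 1 = 1.0000.
CaO fraction = (1.0000 × 56.077) / 222.855 = 56.077/222.855 = 0.2516.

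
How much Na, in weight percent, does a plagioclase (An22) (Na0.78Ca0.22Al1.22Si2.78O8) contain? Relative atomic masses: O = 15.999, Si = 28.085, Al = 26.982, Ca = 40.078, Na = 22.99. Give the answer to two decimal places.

M(Na0.78Ca0.22Al1.22Si2.78O8) = 265.736 g/mol.
Na contributes 0.78 × 22.99 = 17.932 g per mole.
17.932/265.736 = 0.0675 → 6.75%.

6.75 weight percent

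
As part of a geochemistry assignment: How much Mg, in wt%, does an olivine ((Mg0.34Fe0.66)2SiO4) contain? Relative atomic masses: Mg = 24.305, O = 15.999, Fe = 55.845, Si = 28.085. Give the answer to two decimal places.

M((Mg0.34Fe0.66)2SiO4) = 182.324 g/mol.
Mg contributes 0.68 × 24.305 = 16.527 g per mole.
16.527/182.324 = 0.0906 → 9.06%.

9.06 wt%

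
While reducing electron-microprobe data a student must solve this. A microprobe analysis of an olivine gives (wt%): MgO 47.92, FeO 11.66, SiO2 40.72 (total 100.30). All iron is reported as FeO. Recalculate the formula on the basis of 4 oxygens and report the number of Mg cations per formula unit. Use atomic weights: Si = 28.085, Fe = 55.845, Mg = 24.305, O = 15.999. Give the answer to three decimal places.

MgO: 47.92/40.304 = 1.18896 mol → 1.18896 mol Mg, 1.18896 mol O.
FeO: 11.66/71.844 = 0.16230 mol → 0.16230 mol Fe, 0.16230 mol O.
SiO2: 40.72/60.083 = 0.67773 mol → 0.67773 mol Si, 1.35546 mol O.
Total oxygen = 2.70672 mol. Normalization factor = 4/2.70672 = 1.47780.
Mg per 4 O = 1.18896 × 1.47780 = 1.757.

1.757 Mg apfu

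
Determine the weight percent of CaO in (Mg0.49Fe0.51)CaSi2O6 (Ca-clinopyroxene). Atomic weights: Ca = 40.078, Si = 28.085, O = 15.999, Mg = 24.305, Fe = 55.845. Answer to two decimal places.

24.11 wt%

M((Mg0.49Fe0.51)CaSi2O6) = 232.632 g/mol; M(CaO) = 56.077 g/mol.
Moles CaO per formula unit = 1 Ca ÷ 1 = 1.0000.
CaO fraction = (1.0000 × 56.077) / 232.632 = 56.077/232.632 = 0.2411.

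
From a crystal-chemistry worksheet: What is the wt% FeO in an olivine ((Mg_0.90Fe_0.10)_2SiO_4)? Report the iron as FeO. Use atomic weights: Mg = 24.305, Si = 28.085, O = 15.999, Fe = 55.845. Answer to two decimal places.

9.77 wt%

Molar mass of (Mg_0.90Fe_0.10)_2SiO_4 = 1.80*24.305 + 0.20*55.845 + 1*28.085 + 4*15.999 = 146.999 g/mol.
Each formula unit contains 0.20 Fe, equivalent to 0.20/1 = 0.2000 mol FeO.
M(FeO) = 1×55.845 + 1×15.999 = 71.844 g/mol.
Mass of FeO per formula unit = 0.2000 × 71.844 = 14.369 g.
FeO wt% = 14.369 / 146.999 × 100 = 9.77%.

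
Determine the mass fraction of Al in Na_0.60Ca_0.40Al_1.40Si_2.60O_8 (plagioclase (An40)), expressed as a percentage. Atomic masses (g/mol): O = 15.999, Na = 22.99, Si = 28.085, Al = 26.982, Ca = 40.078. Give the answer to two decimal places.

14.06 weight percent

M(Na_0.60Ca_0.40Al_1.40Si_2.60O_8) = 268.613 g/mol.
Al contributes 1.40 × 26.982 = 37.775 g per mole.
37.775/268.613 = 0.1406 → 14.06%.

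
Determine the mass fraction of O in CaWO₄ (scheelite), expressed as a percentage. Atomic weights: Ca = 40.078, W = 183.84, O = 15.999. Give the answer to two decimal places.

22.23 weight percent

Molar mass of CaWO₄: 1·40.078 + 1·183.84 + 4·15.999 = 287.914 g/mol.
Mass of O per formula unit: 4 × 15.999 = 63.996 g.
Weight fraction O = 63.996 / 287.914 = 0.2223.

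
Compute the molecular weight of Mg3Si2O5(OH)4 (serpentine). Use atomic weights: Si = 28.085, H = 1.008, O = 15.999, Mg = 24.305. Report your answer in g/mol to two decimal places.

The formula mass is the sum 3·24.305 + 2·28.085 + 9·15.999 + 4·1.008.

277.11 g/mol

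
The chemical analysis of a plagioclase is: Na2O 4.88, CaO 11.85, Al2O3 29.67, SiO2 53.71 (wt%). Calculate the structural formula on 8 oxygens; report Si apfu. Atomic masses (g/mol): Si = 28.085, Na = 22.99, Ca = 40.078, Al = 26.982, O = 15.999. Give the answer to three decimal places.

2.423 Si apfu

Na2O (M=61.979): mol = 0.07874; Na = 0.15748, O = 0.07874.
CaO (M=56.077): mol = 0.21132; Ca = 0.21132, O = 0.21132.
Al2O3 (M=101.961): mol = 0.29099; Al = 0.58198, O = 0.87297.
SiO2 (M=60.083): mol = 0.89393; Si = 0.89393, O = 1.78786.
ΣO = 2.95089; factor = 8/ΣO = 2.71105.
Si apfu = 0.89393 × 2.71105 = 2.423.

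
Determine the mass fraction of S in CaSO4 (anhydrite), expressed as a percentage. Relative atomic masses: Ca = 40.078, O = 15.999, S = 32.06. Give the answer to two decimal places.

23.55 weight percent

Molar mass of CaSO4: 1*40.078 + 1*32.06 + 4*15.999 = 136.134 g/mol.
Mass of S per formula unit: 1 × 32.06 = 32.060 g.
Weight fraction S = 32.060 / 136.134 = 0.2355.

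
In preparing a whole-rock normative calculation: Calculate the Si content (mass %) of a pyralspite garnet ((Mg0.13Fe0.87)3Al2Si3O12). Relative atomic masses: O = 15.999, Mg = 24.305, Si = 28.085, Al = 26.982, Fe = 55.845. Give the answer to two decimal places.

Molar mass of (Mg0.13Fe0.87)3Al2Si3O12: 0.39*24.305 + 2.61*55.845 + 2*26.982 + 3*28.085 + 12*15.999 = 485.441 g/mol.
Mass of Si per formula unit: 3 × 28.085 = 84.255 g.
Weight fraction Si = 84.255 / 485.441 = 0.1736.

17.36 mass %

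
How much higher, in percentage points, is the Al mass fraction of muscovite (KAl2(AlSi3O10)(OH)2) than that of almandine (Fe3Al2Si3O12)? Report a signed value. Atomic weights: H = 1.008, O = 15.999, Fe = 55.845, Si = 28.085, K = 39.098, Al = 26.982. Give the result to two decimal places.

9.48 percentage points

Al in KAl2(AlSi3O10)(OH)2: molar mass 398.303 g/mol; 3×26.982 = 80.946 g → 20.32 wt%.
Al in Fe3Al2Si3O12: molar mass 497.742 g/mol; 2×26.982 = 53.964 g → 10.84 wt%.
Difference = 20.32 − 10.84 = 9.48 percentage points.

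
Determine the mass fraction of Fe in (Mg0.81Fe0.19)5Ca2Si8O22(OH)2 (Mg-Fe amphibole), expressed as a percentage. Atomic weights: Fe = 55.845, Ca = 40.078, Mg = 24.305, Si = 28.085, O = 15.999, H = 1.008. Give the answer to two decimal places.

Molar mass of (Mg0.81Fe0.19)5Ca2Si8O22(OH)2: 4.05·24.305 + 0.95·55.845 + 2·40.078 + 8·28.085 + 24·15.999 + 2·1.008 = 842.316 g/mol.
Mass of Fe per formula unit: 0.95 × 55.845 = 53.053 g.
Weight fraction Fe = 53.053 / 842.316 = 0.0630.

6.30 mass %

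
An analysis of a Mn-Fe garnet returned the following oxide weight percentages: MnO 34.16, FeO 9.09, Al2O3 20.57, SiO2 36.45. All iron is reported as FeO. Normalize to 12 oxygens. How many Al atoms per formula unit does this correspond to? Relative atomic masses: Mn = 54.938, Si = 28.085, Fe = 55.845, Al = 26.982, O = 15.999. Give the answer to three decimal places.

MnO: 34.16/70.937 = 0.48155 mol → 0.48155 mol Mn, 0.48155 mol O.
FeO: 9.09/71.844 = 0.12652 mol → 0.12652 mol Fe, 0.12652 mol O.
Al2O3: 20.57/101.961 = 0.20174 mol → 0.40348 mol Al, 0.60522 mol O.
SiO2: 36.45/60.083 = 0.60666 mol → 0.60666 mol Si, 1.21332 mol O.
Total oxygen = 2.42661 mol. Normalization factor = 12/2.42661 = 4.94517.
Al per 12 O = 0.40348 × 4.94517 = 1.995.

1.995 Al apfu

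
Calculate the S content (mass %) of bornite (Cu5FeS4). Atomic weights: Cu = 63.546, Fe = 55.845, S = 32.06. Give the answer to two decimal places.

25.56 mass %

Molar mass of Cu5FeS4: 5×63.546 + 1×55.845 + 4×32.06 = 501.815 g/mol.
Mass of S per formula unit: 4 × 32.06 = 128.240 g.
Weight fraction S = 128.240 / 501.815 = 0.2556.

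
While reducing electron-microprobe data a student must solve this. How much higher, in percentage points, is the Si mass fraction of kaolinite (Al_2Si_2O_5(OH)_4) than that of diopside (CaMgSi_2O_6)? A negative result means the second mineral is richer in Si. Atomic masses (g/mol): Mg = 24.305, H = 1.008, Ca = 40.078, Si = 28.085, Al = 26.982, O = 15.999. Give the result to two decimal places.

-4.18 percentage points

Si in Al_2Si_2O_5(OH)_4: molar mass 258.157 g/mol; 2×28.085 = 56.170 g → 21.76 wt%.
Si in CaMgSi_2O_6: molar mass 216.547 g/mol; 2×28.085 = 56.170 g → 25.94 wt%.
Difference = 21.76 − 25.94 = -4.18 percentage points.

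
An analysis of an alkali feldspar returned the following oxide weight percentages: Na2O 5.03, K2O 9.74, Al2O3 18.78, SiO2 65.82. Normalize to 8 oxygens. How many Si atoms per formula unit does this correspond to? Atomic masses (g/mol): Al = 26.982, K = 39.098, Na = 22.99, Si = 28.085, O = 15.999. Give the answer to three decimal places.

2.993 Si apfu

Na2O: 5.03/61.979 = 0.08116 mol → 0.16232 mol Na, 0.08116 mol O.
K2O: 9.74/94.195 = 0.10340 mol → 0.20680 mol K, 0.10340 mol O.
Al2O3: 18.78/101.961 = 0.18419 mol → 0.36838 mol Al, 0.55257 mol O.
SiO2: 65.82/60.083 = 1.09548 mol → 1.09548 mol Si, 2.19096 mol O.
Total oxygen = 2.92809 mol. Normalization factor = 8/2.92809 = 2.73216.
Si per 8 O = 1.09548 × 2.73216 = 2.993.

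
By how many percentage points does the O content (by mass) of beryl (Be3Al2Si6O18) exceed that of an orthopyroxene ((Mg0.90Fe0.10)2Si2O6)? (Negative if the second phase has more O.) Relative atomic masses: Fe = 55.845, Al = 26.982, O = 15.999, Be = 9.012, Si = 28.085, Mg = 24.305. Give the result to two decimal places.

7.22 percentage points

O in Be3Al2Si6O18: molar mass 537.492 g/mol; 18×15.999 = 287.982 g → 53.58 wt%.
O in (Mg0.90Fe0.10)2Si2O6: molar mass 207.082 g/mol; 6×15.999 = 95.994 g → 46.36 wt%.
Difference = 53.58 − 46.36 = 7.22 percentage points.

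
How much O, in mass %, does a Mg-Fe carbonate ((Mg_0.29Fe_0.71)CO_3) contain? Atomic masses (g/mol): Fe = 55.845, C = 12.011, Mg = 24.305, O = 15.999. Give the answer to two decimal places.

Molar mass of (Mg_0.29Fe_0.71)CO_3: 0.29·24.305 + 0.71·55.845 + 1·12.011 + 3·15.999 = 106.706 g/mol.
Mass of O per formula unit: 3 × 15.999 = 47.997 g.
Weight fraction O = 47.997 / 106.706 = 0.4498.

44.98 mass %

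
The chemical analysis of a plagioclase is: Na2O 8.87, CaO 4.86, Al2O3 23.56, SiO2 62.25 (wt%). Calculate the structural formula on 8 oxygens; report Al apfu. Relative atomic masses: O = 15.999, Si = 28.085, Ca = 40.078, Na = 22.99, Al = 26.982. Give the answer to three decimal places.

8.87 wt% Na2O ÷ 61.979 g/mol = 0.14311 mol, giving 0.28622 Na and 0.14311 O.
4.86 wt% CaO ÷ 56.077 g/mol = 0.08667 mol, giving 0.08667 Ca and 0.08667 O.
23.56 wt% Al2O3 ÷ 101.961 g/mol = 0.23107 mol, giving 0.46214 Al and 0.69321 O.
62.25 wt% SiO2 ÷ 60.083 g/mol = 1.03607 mol, giving 1.03607 Si and 2.07214 O.
Oxygen sums to 2.99513; scaling by 8/2.99513 = 2.67100 puts the formula on 8 O.
Al: 0.46214 × 2.67100 = 1.234 atoms per formula unit.

1.234 Al apfu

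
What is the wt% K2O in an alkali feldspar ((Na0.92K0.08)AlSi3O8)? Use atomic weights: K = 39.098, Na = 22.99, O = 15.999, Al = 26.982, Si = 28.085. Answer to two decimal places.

1.43 wt%

Molar mass of (Na0.92K0.08)AlSi3O8 = 0.92·22.99 + 0.08·39.098 + 1·26.982 + 3·28.085 + 8·15.999 = 263.508 g/mol.
Each formula unit contains 0.08 K, equivalent to 0.08/2 = 0.0400 mol K2O.
M(K2O) = 2×39.098 + 1×15.999 = 94.195 g/mol.
Mass of K2O per formula unit = 0.0400 × 94.195 = 3.768 g.
K2O wt% = 3.768 / 263.508 × 100 = 1.43%.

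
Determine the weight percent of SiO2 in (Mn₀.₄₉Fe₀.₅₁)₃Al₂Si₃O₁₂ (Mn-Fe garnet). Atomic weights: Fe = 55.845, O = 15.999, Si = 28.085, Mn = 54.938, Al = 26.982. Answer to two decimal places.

Molar mass of (Mn₀.₄₉Fe₀.₅₁)₃Al₂Si₃O₁₂ = 1.47×54.938 + 1.53×55.845 + 2×26.982 + 3×28.085 + 12×15.999 = 496.409 g/mol.
Each formula unit contains 3 Si, equivalent to 3/1 = 3.0000 mol SiO2.
M(SiO2) = 1×28.085 + 2×15.999 = 60.083 g/mol.
Mass of SiO2 per formula unit = 3.0000 × 60.083 = 180.249 g.
SiO2 wt% = 180.249 / 496.409 × 100 = 36.31%.

36.31 wt%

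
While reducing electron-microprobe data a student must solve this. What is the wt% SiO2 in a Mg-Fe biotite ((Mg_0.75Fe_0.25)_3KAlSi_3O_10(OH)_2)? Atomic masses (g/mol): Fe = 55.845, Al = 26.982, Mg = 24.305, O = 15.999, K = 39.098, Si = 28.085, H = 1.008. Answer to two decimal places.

40.88 wt%

M((Mg_0.75Fe_0.25)_3KAlSi_3O_10(OH)_2) = 440.909 g/mol; M(SiO2) = 60.083 g/mol.
Moles SiO2 per formula unit = 3 Si ÷ 1 = 3.0000.
SiO2 fraction = (3.0000 × 60.083) / 440.909 = 180.249/440.909 = 0.4088.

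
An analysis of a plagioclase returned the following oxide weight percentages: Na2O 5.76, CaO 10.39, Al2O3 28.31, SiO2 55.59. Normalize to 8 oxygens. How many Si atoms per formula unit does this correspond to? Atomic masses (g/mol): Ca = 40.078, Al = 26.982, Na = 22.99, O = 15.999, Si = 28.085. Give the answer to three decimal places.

2.499 Si apfu

Na2O (M=61.979): mol = 0.09293; Na = 0.18586, O = 0.09293.
CaO (M=56.077): mol = 0.18528; Ca = 0.18528, O = 0.18528.
Al2O3 (M=101.961): mol = 0.27766; Al = 0.55532, O = 0.83298.
SiO2 (M=60.083): mol = 0.92522; Si = 0.92522, O = 1.85044.
ΣO = 2.96163; factor = 8/ΣO = 2.70122.
Si apfu = 0.92522 × 2.70122 = 2.499.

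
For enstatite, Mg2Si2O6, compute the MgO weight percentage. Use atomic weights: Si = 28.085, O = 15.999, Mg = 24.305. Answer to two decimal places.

Molar mass of Mg2Si2O6 = 2*24.305 + 2*28.085 + 6*15.999 = 200.774 g/mol.
Each formula unit contains 2 Mg, equivalent to 2/1 = 2.0000 mol MgO.
M(MgO) = 1×24.305 + 1×15.999 = 40.304 g/mol.
Mass of MgO per formula unit = 2.0000 × 40.304 = 80.608 g.
MgO wt% = 80.608 / 200.774 × 100 = 40.15%.

40.15 wt%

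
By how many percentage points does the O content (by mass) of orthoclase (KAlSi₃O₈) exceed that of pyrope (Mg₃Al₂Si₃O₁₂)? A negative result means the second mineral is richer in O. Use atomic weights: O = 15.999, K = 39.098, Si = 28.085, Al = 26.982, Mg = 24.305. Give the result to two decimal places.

-1.64 percentage points

First mineral: 127.992 g O in 278.327 g formula = 45.99 wt% O.
Second mineral: 191.988 g O in 403.122 g formula = 47.63 wt% O.
45.99% − 47.63% gives a difference of -1.64 percentage points.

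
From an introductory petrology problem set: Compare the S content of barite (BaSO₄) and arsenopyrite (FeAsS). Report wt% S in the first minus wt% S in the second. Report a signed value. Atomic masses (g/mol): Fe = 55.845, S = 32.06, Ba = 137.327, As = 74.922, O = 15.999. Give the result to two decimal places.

First mineral: 32.060 g S in 233.383 g formula = 13.74 wt% S.
Second mineral: 32.060 g S in 162.827 g formula = 19.69 wt% S.
13.74% − 19.69% gives a difference of -5.95 percentage points.

-5.95 percentage points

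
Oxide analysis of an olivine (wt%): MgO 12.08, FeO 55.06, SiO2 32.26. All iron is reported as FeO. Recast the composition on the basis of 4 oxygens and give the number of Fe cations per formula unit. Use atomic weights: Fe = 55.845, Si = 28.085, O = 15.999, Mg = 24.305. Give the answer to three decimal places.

1.433 Fe apfu

MgO (M=40.304): mol = 0.29972; Mg = 0.29972, O = 0.29972.
FeO (M=71.844): mol = 0.76638; Fe = 0.76638, O = 0.76638.
SiO2 (M=60.083): mol = 0.53692; Si = 0.53692, O = 1.07384.
ΣO = 2.13994; factor = 4/ΣO = 1.86921.
Fe apfu = 0.76638 × 1.86921 = 1.433.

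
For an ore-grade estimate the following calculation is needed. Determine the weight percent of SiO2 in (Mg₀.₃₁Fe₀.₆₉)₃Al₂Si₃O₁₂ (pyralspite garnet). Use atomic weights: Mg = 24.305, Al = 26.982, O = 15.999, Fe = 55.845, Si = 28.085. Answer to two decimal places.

38.48 wt%

Formula mass = 468.410 g/mol.
3 Si → 3.0000 mol SiO2 per formula unit; M(SiO2) = 60.083, so SiO2 mass = 180.249 g.
180.249/468.410 × 100 = 38.48 wt%.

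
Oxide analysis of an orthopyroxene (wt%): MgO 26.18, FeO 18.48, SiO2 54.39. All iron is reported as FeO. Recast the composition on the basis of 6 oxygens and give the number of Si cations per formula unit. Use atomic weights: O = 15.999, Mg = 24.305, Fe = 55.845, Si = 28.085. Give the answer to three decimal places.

1.999 Si apfu

MgO (M=40.304): mol = 0.64956; Mg = 0.64956, O = 0.64956.
FeO (M=71.844): mol = 0.25722; Fe = 0.25722, O = 0.25722.
SiO2 (M=60.083): mol = 0.90525; Si = 0.90525, O = 1.81050.
ΣO = 2.71728; factor = 6/ΣO = 2.20809.
Si apfu = 0.90525 × 2.20809 = 1.999.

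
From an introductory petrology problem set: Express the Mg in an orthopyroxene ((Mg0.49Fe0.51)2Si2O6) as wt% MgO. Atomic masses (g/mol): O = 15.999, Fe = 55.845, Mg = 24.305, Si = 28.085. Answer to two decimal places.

16.96 wt%

Molar mass of (Mg0.49Fe0.51)2Si2O6 = 0.98·24.305 + 1.02·55.845 + 2·28.085 + 6·15.999 = 232.945 g/mol.
Each formula unit contains 0.98 Mg, equivalent to 0.98/1 = 0.9800 mol MgO.
M(MgO) = 1×24.305 + 1×15.999 = 40.304 g/mol.
Mass of MgO per formula unit = 0.9800 × 40.304 = 39.498 g.
MgO wt% = 39.498 / 232.945 × 100 = 16.96%.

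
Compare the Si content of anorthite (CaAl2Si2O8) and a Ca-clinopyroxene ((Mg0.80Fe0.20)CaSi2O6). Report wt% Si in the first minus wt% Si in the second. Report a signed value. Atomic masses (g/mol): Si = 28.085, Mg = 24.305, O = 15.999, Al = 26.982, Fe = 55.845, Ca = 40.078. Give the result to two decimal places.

M(CaAl2Si2O8) = 278.204 g/mol, so wt% Si = 56.170/278.204 × 100 = 20.19%.
M((Mg0.80Fe0.20)CaSi2O6) = 222.855 g/mol, so wt% Si = 56.170/222.855 × 100 = 25.20%.
20.19 − 25.20 = -5.01 pp.

-5.01 percentage points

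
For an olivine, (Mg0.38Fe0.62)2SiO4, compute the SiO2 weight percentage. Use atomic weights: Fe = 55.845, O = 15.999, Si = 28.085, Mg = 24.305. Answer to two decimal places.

33.42 wt%

M((Mg0.38Fe0.62)2SiO4) = 179.801 g/mol; M(SiO2) = 60.083 g/mol.
Moles SiO2 per formula unit = 1 Si ÷ 1 = 1.0000.
SiO2 fraction = (1.0000 × 60.083) / 179.801 = 60.083/179.801 = 0.3342.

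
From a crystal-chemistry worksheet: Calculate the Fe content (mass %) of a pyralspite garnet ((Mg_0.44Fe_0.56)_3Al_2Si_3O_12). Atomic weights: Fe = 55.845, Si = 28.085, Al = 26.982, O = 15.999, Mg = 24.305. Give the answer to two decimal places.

20.57 mass %

M((Mg_0.44Fe_0.56)_3Al_2Si_3O_12) = 456.109 g/mol.
Fe contributes 1.68 × 55.845 = 93.820 g per mole.
93.820/456.109 = 0.2057 → 20.57%.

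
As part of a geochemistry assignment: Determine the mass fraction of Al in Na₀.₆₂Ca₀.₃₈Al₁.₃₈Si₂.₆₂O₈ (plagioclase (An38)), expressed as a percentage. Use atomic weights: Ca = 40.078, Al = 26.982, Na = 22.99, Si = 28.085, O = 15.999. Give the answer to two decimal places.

13.88 wt%

Formula mass = 0.62·22.99 + 0.38·40.078 + 1.38·26.982 + 2.62·28.085 + 8·15.999 = 268.293 g/mol, of which 37.235 g is Al.
So Al makes up 37.235/268.293 = 0.1388 of the mass, i.e. 13.88%.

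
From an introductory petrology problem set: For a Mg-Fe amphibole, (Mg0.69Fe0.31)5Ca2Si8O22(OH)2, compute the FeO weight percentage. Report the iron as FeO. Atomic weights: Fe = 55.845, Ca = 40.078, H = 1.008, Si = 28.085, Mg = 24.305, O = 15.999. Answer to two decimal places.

12.93 wt%

Formula mass = 861.240 g/mol.
1.55 Fe → 1.5500 mol FeO per formula unit; M(FeO) = 71.844, so FeO mass = 111.358 g.
111.358/861.240 × 100 = 12.93 wt%.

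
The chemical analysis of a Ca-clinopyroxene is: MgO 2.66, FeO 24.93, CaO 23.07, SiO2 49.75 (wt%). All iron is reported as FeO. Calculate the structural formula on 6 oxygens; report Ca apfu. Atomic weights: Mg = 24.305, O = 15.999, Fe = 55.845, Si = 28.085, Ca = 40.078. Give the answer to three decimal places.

MgO: 2.66/40.304 = 0.06600 mol → 0.06600 mol Mg, 0.06600 mol O.
FeO: 24.93/71.844 = 0.34700 mol → 0.34700 mol Fe, 0.34700 mol O.
CaO: 23.07/56.077 = 0.41140 mol → 0.41140 mol Ca, 0.41140 mol O.
SiO2: 49.75/60.083 = 0.82802 mol → 0.82802 mol Si, 1.65604 mol O.
Total oxygen = 2.48044 mol. Normalization factor = 6/2.48044 = 2.41893.
Ca per 6 O = 0.41140 × 2.41893 = 0.995.

0.995 Ca apfu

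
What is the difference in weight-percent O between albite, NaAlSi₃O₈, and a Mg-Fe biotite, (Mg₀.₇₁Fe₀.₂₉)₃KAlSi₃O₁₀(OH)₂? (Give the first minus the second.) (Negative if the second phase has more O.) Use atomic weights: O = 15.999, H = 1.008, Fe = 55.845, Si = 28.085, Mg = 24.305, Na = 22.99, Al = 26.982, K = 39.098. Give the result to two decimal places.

5.64 percentage points

First mineral: 127.992 g O in 262.219 g formula = 48.81 wt% O.
Second mineral: 191.988 g O in 444.694 g formula = 43.17 wt% O.
48.81% − 43.17% gives a difference of 5.64 percentage points.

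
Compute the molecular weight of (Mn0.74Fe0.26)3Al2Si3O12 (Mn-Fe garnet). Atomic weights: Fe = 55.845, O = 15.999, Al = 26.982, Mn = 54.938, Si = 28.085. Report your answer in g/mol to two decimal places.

Mn: 2.22 × 54.938 = 121.9624
Fe: 0.78 × 55.845 = 43.5591
Al: 2 × 26.982 = 53.9640
Si: 3 × 28.085 = 84.2550
O: 12 × 15.999 = 191.9880
Summing the contributions gives the formula mass.

495.73 g/mol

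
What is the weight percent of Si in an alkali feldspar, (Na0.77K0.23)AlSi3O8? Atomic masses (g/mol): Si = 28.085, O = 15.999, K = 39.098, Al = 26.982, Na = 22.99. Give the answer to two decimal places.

Molar mass of (Na0.77K0.23)AlSi3O8: 0.77*22.99 + 0.23*39.098 + 1*26.982 + 3*28.085 + 8*15.999 = 265.924 g/mol.
Mass of Si per formula unit: 3 × 28.085 = 84.255 g.
Weight fraction Si = 84.255 / 265.924 = 0.3168.

31.68 mass %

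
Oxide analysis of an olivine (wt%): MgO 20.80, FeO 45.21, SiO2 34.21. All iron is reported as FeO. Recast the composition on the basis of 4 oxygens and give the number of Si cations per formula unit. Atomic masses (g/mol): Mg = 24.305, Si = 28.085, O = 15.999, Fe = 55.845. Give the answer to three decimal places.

0.997 Si apfu

20.80 wt% MgO ÷ 40.304 g/mol = 0.51608 mol, giving 0.51608 Mg and 0.51608 O.
45.21 wt% FeO ÷ 71.844 g/mol = 0.62928 mol, giving 0.62928 Fe and 0.62928 O.
34.21 wt% SiO2 ÷ 60.083 g/mol = 0.56938 mol, giving 0.56938 Si and 1.13876 O.
Oxygen sums to 2.28412; scaling by 4/2.28412 = 1.75122 puts the formula on 4 O.
Si: 0.56938 × 1.75122 = 0.997 atoms per formula unit.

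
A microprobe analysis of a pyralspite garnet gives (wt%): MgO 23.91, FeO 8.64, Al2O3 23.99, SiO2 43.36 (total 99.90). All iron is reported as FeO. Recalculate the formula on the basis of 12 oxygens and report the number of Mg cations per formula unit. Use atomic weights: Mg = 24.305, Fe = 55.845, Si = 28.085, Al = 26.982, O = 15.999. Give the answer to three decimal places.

23.91 wt% MgO ÷ 40.304 g/mol = 0.59324 mol, giving 0.59324 Mg and 0.59324 O.
8.64 wt% FeO ÷ 71.844 g/mol = 0.12026 mol, giving 0.12026 Fe and 0.12026 O.
23.99 wt% Al2O3 ÷ 101.961 g/mol = 0.23529 mol, giving 0.47058 Al and 0.70587 O.
43.36 wt% SiO2 ÷ 60.083 g/mol = 0.72167 mol, giving 0.72167 Si and 1.44334 O.
Oxygen sums to 2.86271; scaling by 12/2.86271 = 4.19183 puts the formula on 12 O.
Mg: 0.59324 × 4.19183 = 2.487 atoms per formula unit.

2.487 Mg apfu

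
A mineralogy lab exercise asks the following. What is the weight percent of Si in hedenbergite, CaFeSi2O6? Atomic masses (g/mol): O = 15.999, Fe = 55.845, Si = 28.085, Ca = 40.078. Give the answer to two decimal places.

22.64 mass %

M(CaFeSi2O6) = 248.087 g/mol.
Si contributes 2 × 28.085 = 56.170 g per mole.
56.170/248.087 = 0.2264 → 22.64%.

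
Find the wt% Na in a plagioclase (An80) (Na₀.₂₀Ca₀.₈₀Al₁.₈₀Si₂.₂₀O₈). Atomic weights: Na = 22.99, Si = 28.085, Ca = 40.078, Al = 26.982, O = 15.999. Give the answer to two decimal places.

Molar mass of Na₀.₂₀Ca₀.₈₀Al₁.₈₀Si₂.₂₀O₈: 0.20×22.99 + 0.80×40.078 + 1.80×26.982 + 2.20×28.085 + 8×15.999 = 275.007 g/mol.
Mass of Na per formula unit: 0.20 × 22.99 = 4.598 g.
Weight fraction Na = 4.598 / 275.007 = 0.0167.

1.67 mass %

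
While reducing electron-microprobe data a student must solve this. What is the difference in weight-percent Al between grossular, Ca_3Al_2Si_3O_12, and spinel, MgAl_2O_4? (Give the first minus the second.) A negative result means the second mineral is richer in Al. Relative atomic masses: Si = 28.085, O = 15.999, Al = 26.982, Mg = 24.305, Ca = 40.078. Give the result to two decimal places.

M(Ca_3Al_2Si_3O_12) = 450.441 g/mol, so wt% Al = 53.964/450.441 × 100 = 11.98%.
M(MgAl_2O_4) = 142.265 g/mol, so wt% Al = 53.964/142.265 × 100 = 37.93%.
11.98 − 37.93 = -25.95 pp.

-25.95 percentage points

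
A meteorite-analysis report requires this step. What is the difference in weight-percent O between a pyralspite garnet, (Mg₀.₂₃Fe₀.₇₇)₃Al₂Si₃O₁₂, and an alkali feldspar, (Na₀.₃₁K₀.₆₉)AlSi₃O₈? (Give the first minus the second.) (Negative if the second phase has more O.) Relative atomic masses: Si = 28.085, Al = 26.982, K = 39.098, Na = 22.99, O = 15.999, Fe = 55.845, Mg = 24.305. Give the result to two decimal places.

First mineral: 191.988 g O in 475.979 g formula = 40.34 wt% O.
Second mineral: 127.992 g O in 273.334 g formula = 46.83 wt% O.
40.34% − 46.83% gives a difference of -6.49 percentage points.

-6.49 percentage points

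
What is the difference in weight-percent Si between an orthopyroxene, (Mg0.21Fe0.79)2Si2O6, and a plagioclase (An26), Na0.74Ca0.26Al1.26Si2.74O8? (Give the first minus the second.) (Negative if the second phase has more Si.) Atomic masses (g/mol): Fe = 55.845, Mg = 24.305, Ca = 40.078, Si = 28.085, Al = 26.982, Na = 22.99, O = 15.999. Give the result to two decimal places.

-6.48 percentage points

Si in (Mg0.21Fe0.79)2Si2O6: molar mass 250.607 g/mol; 2×28.085 = 56.170 g → 22.41 wt%.
Si in Na0.74Ca0.26Al1.26Si2.74O8: molar mass 266.375 g/mol; 2.74×28.085 = 76.953 g → 28.89 wt%.
Difference = 22.41 − 28.89 = -6.48 percentage points.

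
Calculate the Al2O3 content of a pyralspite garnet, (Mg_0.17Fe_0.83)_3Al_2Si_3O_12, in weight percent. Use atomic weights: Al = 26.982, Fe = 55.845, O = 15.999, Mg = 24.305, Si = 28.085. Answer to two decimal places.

21.17 wt%

M((Mg_0.17Fe_0.83)_3Al_2Si_3O_12) = 481.657 g/mol; M(Al2O3) = 101.961 g/mol.
Moles Al2O3 per formula unit = 2 Al ÷ 2 = 1.0000.
Al2O3 fraction = (1.0000 × 101.961) / 481.657 = 101.961/481.657 = 0.2117.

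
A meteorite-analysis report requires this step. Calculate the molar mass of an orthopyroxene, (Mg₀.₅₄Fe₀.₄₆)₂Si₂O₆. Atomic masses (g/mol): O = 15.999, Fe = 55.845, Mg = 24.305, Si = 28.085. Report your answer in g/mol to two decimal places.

229.79 g/mol

Mg: 1.08 × 24.305 = 26.2494
Fe: 0.92 × 55.845 = 51.3774
Si: 2 × 28.085 = 56.1700
O: 6 × 15.999 = 95.9940
Summing the contributions gives the formula mass.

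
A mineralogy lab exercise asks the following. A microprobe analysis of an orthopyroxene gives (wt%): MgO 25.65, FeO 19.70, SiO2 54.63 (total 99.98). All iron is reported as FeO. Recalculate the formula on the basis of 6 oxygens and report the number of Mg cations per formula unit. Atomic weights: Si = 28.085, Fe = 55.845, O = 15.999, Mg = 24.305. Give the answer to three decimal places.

1.399 Mg apfu

MgO: 25.65/40.304 = 0.63641 mol → 0.63641 mol Mg, 0.63641 mol O.
FeO: 19.70/71.844 = 0.27421 mol → 0.27421 mol Fe, 0.27421 mol O.
SiO2: 54.63/60.083 = 0.90924 mol → 0.90924 mol Si, 1.81848 mol O.
Total oxygen = 2.72910 mol. Normalization factor = 6/2.72910 = 2.19853.
Mg per 6 O = 0.63641 × 2.19853 = 1.399.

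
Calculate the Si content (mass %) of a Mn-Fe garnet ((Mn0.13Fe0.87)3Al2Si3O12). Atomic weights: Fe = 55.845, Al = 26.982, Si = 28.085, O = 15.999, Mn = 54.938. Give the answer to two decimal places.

16.94 mass %

Molar mass of (Mn0.13Fe0.87)3Al2Si3O12: 0.39*54.938 + 2.61*55.845 + 2*26.982 + 3*28.085 + 12*15.999 = 497.388 g/mol.
Mass of Si per formula unit: 3 × 28.085 = 84.255 g.
Weight fraction Si = 84.255 / 497.388 = 0.1694.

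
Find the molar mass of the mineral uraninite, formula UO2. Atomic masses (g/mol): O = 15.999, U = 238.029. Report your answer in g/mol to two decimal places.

U: 1 × 238.029 = 238.0290
O: 2 × 15.999 = 31.9980
Summing the contributions gives the formula mass.

270.03 g/mol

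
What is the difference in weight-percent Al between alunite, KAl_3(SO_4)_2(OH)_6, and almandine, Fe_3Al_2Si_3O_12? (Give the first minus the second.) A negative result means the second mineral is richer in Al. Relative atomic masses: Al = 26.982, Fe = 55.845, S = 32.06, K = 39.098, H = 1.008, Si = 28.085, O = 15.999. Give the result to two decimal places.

First mineral: 80.946 g Al in 414.198 g formula = 19.54 wt% Al.
Second mineral: 53.964 g Al in 497.742 g formula = 10.84 wt% Al.
19.54% − 10.84% gives a difference of 8.70 percentage points.

8.70 percentage points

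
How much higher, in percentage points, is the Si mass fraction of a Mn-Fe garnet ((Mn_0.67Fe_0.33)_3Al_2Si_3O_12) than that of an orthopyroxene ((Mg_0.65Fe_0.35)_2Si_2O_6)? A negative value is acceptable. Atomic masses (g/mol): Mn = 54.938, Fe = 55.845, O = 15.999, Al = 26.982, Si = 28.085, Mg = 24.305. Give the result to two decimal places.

M((Mn_0.67Fe_0.33)_3Al_2Si_3O_12) = 495.919 g/mol, so wt% Si = 84.255/495.919 × 100 = 16.99%.
M((Mg_0.65Fe_0.35)_2Si_2O_6) = 222.852 g/mol, so wt% Si = 56.170/222.852 × 100 = 25.21%.
16.99 − 25.21 = -8.22 pp.

-8.22 percentage points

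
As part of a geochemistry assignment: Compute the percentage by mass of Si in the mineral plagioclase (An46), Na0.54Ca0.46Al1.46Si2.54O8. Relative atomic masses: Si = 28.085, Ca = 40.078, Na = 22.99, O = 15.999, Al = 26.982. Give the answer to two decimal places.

26.46 weight percent

M(Na0.54Ca0.46Al1.46Si2.54O8) = 269.572 g/mol.
Si contributes 2.54 × 28.085 = 71.336 g per mole.
71.336/269.572 = 0.2646 → 26.46%.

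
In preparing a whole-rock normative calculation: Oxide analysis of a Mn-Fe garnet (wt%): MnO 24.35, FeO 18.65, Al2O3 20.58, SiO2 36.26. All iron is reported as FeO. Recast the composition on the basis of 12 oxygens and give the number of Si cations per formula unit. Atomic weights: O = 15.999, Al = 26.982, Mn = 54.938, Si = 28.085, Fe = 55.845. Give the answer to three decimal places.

MnO (M=70.937): mol = 0.34326; Mn = 0.34326, O = 0.34326.
FeO (M=71.844): mol = 0.25959; Fe = 0.25959, O = 0.25959.
Al2O3 (M=101.961): mol = 0.20184; Al = 0.40368, O = 0.60552.
SiO2 (M=60.083): mol = 0.60350; Si = 0.60350, O = 1.20700.
ΣO = 2.41537; factor = 12/ΣO = 4.96818.
Si apfu = 0.60350 × 4.96818 = 2.998.

2.998 Si apfu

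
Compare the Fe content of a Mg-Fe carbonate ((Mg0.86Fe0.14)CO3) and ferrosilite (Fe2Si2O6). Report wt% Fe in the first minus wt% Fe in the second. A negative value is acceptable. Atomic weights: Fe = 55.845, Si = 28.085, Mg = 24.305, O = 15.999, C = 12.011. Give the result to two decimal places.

-33.52 percentage points

M((Mg0.86Fe0.14)CO3) = 88.729 g/mol, so wt% Fe = 7.818/88.729 × 100 = 8.81%.
M(Fe2Si2O6) = 263.854 g/mol, so wt% Fe = 111.690/263.854 × 100 = 42.33%.
8.81 − 42.33 = -33.52 pp.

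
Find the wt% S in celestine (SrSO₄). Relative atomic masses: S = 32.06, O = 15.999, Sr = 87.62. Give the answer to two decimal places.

17.45 wt%

M(SrSO₄) = 183.676 g/mol.
S contributes 1 × 32.06 = 32.060 g per mole.
32.060/183.676 = 0.1745 → 17.45%.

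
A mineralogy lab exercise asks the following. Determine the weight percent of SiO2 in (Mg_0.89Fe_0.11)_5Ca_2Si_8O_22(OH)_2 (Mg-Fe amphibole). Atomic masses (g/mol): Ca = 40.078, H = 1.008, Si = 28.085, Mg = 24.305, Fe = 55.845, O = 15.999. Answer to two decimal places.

57.93 wt%

Molar mass of (Mg_0.89Fe_0.11)_5Ca_2Si_8O_22(OH)_2 = 4.45*24.305 + 0.55*55.845 + 2*40.078 + 8*28.085 + 24*15.999 + 2*1.008 = 829.700 g/mol.
Each formula unit contains 8 Si, equivalent to 8/1 = 8.0000 mol SiO2.
M(SiO2) = 1×28.085 + 2×15.999 = 60.083 g/mol.
Mass of SiO2 per formula unit = 8.0000 × 60.083 = 480.664 g.
SiO2 wt% = 480.664 / 829.700 × 100 = 57.93%.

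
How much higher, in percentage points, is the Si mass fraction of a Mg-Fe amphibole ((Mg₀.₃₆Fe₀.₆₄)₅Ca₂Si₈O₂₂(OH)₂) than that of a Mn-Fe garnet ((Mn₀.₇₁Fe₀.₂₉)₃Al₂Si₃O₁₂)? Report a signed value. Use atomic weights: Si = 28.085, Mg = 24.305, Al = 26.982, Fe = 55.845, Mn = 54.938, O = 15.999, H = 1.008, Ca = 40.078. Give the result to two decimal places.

7.61 percentage points

M((Mg₀.₃₆Fe₀.₆₄)₅Ca₂Si₈O₂₂(OH)₂) = 913.281 g/mol, so wt% Si = 224.680/913.281 × 100 = 24.60%.
M((Mn₀.₇₁Fe₀.₂₉)₃Al₂Si₃O₁₂) = 495.810 g/mol, so wt% Si = 84.255/495.810 × 100 = 16.99%.
24.60 − 16.99 = 7.61 pp.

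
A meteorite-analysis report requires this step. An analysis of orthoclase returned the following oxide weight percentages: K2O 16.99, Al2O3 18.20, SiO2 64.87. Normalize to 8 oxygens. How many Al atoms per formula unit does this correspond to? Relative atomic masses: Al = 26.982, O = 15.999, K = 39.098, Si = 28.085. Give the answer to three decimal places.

0.993 Al apfu

K2O: 16.99/94.195 = 0.18037 mol → 0.36074 mol K, 0.18037 mol O.
Al2O3: 18.20/101.961 = 0.17850 mol → 0.35700 mol Al, 0.53550 mol O.
SiO2: 64.87/60.083 = 1.07967 mol → 1.07967 mol Si, 2.15934 mol O.
Total oxygen = 2.87521 mol. Normalization factor = 8/2.87521 = 2.78241.
Al per 8 O = 0.35700 × 2.78241 = 0.993.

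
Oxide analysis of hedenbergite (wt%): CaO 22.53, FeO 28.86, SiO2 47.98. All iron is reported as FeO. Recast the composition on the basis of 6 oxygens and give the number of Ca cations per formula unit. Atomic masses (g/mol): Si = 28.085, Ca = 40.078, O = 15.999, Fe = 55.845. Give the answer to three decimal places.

1.004 Ca apfu

22.53 wt% CaO ÷ 56.077 g/mol = 0.40177 mol, giving 0.40177 Ca and 0.40177 O.
28.86 wt% FeO ÷ 71.844 g/mol = 0.40170 mol, giving 0.40170 Fe and 0.40170 O.
47.98 wt% SiO2 ÷ 60.083 g/mol = 0.79856 mol, giving 0.79856 Si and 1.59712 O.
Oxygen sums to 2.40059; scaling by 6/2.40059 = 2.49939 puts the formula on 6 O.
Ca: 0.40177 × 2.49939 = 1.004 atoms per formula unit.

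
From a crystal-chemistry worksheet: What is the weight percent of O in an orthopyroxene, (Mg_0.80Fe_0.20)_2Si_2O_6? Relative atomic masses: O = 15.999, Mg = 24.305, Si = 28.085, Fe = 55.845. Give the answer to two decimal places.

Molar mass of (Mg_0.80Fe_0.20)_2Si_2O_6: 1.60*24.305 + 0.40*55.845 + 2*28.085 + 6*15.999 = 213.390 g/mol.
Mass of O per formula unit: 6 × 15.999 = 95.994 g.
Weight fraction O = 95.994 / 213.390 = 0.4499.

44.99 wt%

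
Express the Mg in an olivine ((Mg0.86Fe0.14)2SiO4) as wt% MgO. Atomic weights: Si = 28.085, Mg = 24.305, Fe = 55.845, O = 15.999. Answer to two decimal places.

46.36 wt%

M((Mg0.86Fe0.14)2SiO4) = 149.522 g/mol; M(MgO) = 40.304 g/mol.
Moles MgO per formula unit = 1.72 Mg ÷ 1 = 1.7200.
MgO fraction = (1.7200 × 40.304) / 149.522 = 69.323/149.522 = 0.4636.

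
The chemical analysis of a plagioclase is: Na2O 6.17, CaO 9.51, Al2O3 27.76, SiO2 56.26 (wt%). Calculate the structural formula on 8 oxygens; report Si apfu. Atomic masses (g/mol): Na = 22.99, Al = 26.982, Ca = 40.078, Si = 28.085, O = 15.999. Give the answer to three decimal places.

2.532 Si apfu

Na2O: 6.17/61.979 = 0.09955 mol → 0.19910 mol Na, 0.09955 mol O.
CaO: 9.51/56.077 = 0.16959 mol → 0.16959 mol Ca, 0.16959 mol O.
Al2O3: 27.76/101.961 = 0.27226 mol → 0.54452 mol Al, 0.81678 mol O.
SiO2: 56.26/60.083 = 0.93637 mol → 0.93637 mol Si, 1.87274 mol O.
Total oxygen = 2.95866 mol. Normalization factor = 8/2.95866 = 2.70393.
Si per 8 O = 0.93637 × 2.70393 = 2.532.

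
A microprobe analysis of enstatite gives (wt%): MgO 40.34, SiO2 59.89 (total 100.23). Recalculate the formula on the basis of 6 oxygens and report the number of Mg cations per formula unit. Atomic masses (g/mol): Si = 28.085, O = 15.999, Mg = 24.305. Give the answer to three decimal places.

MgO: 40.34/40.304 = 1.00089 mol → 1.00089 mol Mg, 1.00089 mol O.
SiO2: 59.89/60.083 = 0.99679 mol → 0.99679 mol Si, 1.99358 mol O.
Total oxygen = 2.99447 mol. Normalization factor = 6/2.99447 = 2.00369.
Mg per 6 O = 1.00089 × 2.00369 = 2.005.

2.005 Mg apfu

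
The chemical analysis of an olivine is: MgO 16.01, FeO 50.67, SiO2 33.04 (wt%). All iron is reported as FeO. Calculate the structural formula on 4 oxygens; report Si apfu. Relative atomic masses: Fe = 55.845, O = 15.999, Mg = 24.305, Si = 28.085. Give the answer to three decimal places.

0.999 Si apfu

MgO (M=40.304): mol = 0.39723; Mg = 0.39723, O = 0.39723.
FeO (M=71.844): mol = 0.70528; Fe = 0.70528, O = 0.70528.
SiO2 (M=60.083): mol = 0.54991; Si = 0.54991, O = 1.09982.
ΣO = 2.20233; factor = 4/ΣO = 1.81626.
Si apfu = 0.54991 × 1.81626 = 0.999.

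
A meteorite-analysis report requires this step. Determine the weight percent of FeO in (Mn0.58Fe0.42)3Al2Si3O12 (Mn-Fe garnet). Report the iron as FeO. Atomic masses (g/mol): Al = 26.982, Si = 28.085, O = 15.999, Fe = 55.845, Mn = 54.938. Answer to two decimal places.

18.24 wt%

Formula mass = 496.164 g/mol.
1.26 Fe → 1.2600 mol FeO per formula unit; M(FeO) = 71.844, so FeO mass = 90.523 g.
90.523/496.164 × 100 = 18.24 wt%.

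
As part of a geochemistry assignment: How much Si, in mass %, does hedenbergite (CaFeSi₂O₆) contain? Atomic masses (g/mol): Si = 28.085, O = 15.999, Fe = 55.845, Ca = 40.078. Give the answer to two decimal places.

Molar mass of CaFeSi₂O₆: 1×40.078 + 1×55.845 + 2×28.085 + 6×15.999 = 248.087 g/mol.
Mass of Si per formula unit: 2 × 28.085 = 56.170 g.
Weight fraction Si = 56.170 / 248.087 = 0.2264.

22.64 mass %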